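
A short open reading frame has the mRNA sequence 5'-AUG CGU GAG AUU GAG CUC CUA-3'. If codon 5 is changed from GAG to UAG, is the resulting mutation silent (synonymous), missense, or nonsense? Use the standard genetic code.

nonsense

Position 13 falls in codon 5: GAG → Glu.
After the substitution the codon is UAG → Stop.
The new codon is a stop codon, so this is a nonsense mutation.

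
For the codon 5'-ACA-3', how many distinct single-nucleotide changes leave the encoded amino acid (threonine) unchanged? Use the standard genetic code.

3

Position 1: none → 0 synonymous.
Position 2: none → 0 synonymous.
Position 3: ACU, ACC, ACG → 3 synonymous.
Total: 0 + 0 + 3 = 3.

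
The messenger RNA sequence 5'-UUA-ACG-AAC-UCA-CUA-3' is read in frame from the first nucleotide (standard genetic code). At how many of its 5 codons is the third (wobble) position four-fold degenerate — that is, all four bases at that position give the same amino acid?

3

Codon 1 UUA (Leu): third position 2-fold.
Codon 2 ACG (Thr): third position 4-fold.
Codon 3 AAC (Asn): third position 2-fold.
Codon 4 UCA (Ser): third position 4-fold.
Codon 5 CUA (Leu): third position 4-fold.
Four-fold degenerate third positions: 3.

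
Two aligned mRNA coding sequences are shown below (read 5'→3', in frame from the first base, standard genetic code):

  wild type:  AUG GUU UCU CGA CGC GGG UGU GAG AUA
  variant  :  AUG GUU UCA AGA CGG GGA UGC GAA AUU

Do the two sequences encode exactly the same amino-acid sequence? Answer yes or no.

Codon 1: AUG Met / AUG Met — identical.
Codon 2: GUU Val / GUU Val — identical.
Codon 3: UCU Ser / UCA Ser — synonymous.
Codon 4: CGA Arg / AGA Arg — synonymous.
Codon 5: CGC Arg / CGG Arg — synonymous.
Codon 6: GGG Gly / GGA Gly — synonymous.
Codon 7: UGU Cys / UGC Cys — synonymous.
Codon 8: GAG Glu / GAA Glu — synonymous.
Codon 9: AUA Ile / AUU Ile — synonymous.
Nonsynonymous differences: 0 → same protein.

yes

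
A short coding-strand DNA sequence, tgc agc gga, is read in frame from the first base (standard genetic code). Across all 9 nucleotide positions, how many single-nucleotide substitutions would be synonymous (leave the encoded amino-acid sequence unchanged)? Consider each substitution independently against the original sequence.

Codon 1 (TGC, Cys): 1 synonymous substitution.
Codon 2 (AGC, Ser): 1 synonymous substitution.
Codon 3 (GGA, Gly): 3 synonymous substitutions.
Total: 1 + 1 + 3 = 5.

5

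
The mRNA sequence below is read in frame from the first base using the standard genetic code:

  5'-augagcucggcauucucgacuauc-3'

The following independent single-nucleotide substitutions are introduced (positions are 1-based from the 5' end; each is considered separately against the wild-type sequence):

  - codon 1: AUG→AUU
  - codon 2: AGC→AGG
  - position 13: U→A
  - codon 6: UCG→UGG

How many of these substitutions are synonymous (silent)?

0

Codon 1: AUG (Met) → AUU (Ile) — missense.
Codon 2: AGC (Ser) → AGG (Arg) — missense.
Codon 5: UUC (Phe) → AUC (Ile) — missense.
Codon 6: UCG (Ser) → UGG (Trp) — missense.
Synonymous: 0 of 4.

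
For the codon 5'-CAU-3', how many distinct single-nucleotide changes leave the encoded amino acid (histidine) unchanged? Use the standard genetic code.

Position 1: none → 0 synonymous.
Position 2: none → 0 synonymous.
Position 3: CAC → 1 synonymous.
Total: 0 + 0 + 1 = 1.

1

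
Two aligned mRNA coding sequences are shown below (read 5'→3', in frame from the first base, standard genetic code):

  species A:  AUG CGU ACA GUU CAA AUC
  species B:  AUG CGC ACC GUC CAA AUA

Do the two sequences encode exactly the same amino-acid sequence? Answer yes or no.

yes

Codon 1: AUG Met / AUG Met — identical.
Codon 2: CGU Arg / CGC Arg — synonymous.
Codon 3: ACA Thr / ACC Thr — synonymous.
Codon 4: GUU Val / GUC Val — synonymous.
Codon 5: CAA Gln / CAA Gln — identical.
Codon 6: AUC Ile / AUA Ile — synonymous.
Nonsynonymous differences: 0 → same protein.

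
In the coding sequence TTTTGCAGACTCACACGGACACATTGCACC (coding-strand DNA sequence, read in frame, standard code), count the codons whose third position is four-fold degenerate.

5

Codon 1 TTT (Phe): third position 2-fold.
Codon 2 TGC (Cys): third position 2-fold.
Codon 3 AGA (Arg): third position 2-fold.
Codon 4 CTC (Leu): third position 4-fold.
Codon 5 ACA (Thr): third position 4-fold.
Codon 6 CGG (Arg): third position 4-fold.
Codon 7 ACA (Thr): third position 4-fold.
Codon 8 CAT (His): third position 2-fold.
Codon 9 TGC (Cys): third position 2-fold.
Codon 10 ACC (Thr): third position 4-fold.
Four-fold degenerate third positions: 5.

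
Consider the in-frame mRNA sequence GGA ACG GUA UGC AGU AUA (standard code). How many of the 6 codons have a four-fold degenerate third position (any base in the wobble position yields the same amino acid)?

3

Codon 1 GGA (Gly): third position 4-fold.
Codon 2 ACG (Thr): third position 4-fold.
Codon 3 GUA (Val): third position 4-fold.
Codon 4 UGC (Cys): third position 2-fold.
Codon 5 AGU (Ser): third position 2-fold.
Codon 6 AUA (Ile): third position 3-fold.
Four-fold degenerate third positions: 3.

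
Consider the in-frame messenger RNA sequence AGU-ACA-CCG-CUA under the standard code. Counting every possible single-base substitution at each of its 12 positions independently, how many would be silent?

11

Codon 1 (AGU, Ser): 1 synonymous substitution.
Codon 2 (ACA, Thr): 3 synonymous substitutions.
Codon 3 (CCG, Pro): 3 synonymous substitutions.
Codon 4 (CUA, Leu): 4 synonymous substitutions.
Total: 1 + 3 + 3 + 4 = 11.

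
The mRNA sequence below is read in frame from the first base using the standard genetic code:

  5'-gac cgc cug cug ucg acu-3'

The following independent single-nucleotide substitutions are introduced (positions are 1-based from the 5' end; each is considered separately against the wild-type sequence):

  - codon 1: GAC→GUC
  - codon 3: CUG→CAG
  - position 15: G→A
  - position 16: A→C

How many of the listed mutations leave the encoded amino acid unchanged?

1

Codon 1: GAC (Asp) → GUC (Val) — missense.
Codon 3: CUG (Leu) → CAG (Gln) — missense.
Codon 5: UCG (Ser) → UCA (Ser) — synonymous.
Codon 6: ACU (Thr) → CCU (Pro) — missense.
Synonymous: 1 of 4.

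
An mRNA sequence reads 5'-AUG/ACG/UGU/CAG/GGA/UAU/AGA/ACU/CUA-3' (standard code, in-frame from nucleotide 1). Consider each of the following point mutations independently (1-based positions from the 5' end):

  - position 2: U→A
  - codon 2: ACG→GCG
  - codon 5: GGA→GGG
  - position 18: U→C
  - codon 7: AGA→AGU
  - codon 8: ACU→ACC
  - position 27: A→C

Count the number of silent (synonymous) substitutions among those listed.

Codon 1: AUG (Met) → AAG (Lys) — missense.
Codon 2: ACG (Thr) → GCG (Ala) — missense.
Codon 5: GGA (Gly) → GGG (Gly) — synonymous.
Codon 6: UAU (Tyr) → UAC (Tyr) — synonymous.
Codon 7: AGA (Arg) → AGU (Ser) — missense.
Codon 8: ACU (Thr) → ACC (Thr) — synonymous.
Codon 9: CUA (Leu) → CUC (Leu) — synonymous.
Synonymous: 4 of 7.

4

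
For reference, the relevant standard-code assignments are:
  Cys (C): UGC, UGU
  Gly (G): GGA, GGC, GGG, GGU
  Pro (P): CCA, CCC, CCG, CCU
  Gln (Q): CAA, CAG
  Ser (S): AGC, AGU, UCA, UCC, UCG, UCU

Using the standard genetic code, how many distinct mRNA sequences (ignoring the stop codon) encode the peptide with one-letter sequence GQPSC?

384

Gly: 4 codons.
Gln: 2 codons.
Pro: 4 codons.
Ser: 6 codons.
Cys: 2 codons.
4 × 2 × 4 × 6 × 2 = 384.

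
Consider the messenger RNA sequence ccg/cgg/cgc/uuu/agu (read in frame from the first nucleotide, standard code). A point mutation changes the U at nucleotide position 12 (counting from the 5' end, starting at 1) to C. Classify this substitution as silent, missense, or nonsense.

Position 12 falls in codon 4: UUU → Phe.
After the substitution the codon is UUC → Phe.
Both encode Phe, so the change is synonymous.

silent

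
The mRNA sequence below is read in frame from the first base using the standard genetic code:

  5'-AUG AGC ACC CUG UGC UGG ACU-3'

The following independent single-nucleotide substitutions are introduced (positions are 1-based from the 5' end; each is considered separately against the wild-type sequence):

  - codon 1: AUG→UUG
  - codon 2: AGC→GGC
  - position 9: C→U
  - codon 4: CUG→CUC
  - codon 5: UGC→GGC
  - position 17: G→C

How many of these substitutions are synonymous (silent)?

Codon 1: AUG (Met) → UUG (Leu) — missense.
Codon 2: AGC (Ser) → GGC (Gly) — missense.
Codon 3: ACC (Thr) → ACU (Thr) — synonymous.
Codon 4: CUG (Leu) → CUC (Leu) — synonymous.
Codon 5: UGC (Cys) → GGC (Gly) — missense.
Codon 6: UGG (Trp) → UCG (Ser) — missense.
Synonymous: 2 of 6.

2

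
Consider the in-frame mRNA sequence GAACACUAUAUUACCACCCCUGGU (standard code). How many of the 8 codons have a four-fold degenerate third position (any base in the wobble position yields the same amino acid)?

Codon 1 GAA (Glu): third position 2-fold.
Codon 2 CAC (His): third position 2-fold.
Codon 3 UAU (Tyr): third position 2-fold.
Codon 4 AUU (Ile): third position 3-fold.
Codon 5 ACC (Thr): third position 4-fold.
Codon 6 ACC (Thr): third position 4-fold.
Codon 7 CCU (Pro): third position 4-fold.
Codon 8 GGU (Gly): third position 4-fold.
Four-fold degenerate third positions: 4.

4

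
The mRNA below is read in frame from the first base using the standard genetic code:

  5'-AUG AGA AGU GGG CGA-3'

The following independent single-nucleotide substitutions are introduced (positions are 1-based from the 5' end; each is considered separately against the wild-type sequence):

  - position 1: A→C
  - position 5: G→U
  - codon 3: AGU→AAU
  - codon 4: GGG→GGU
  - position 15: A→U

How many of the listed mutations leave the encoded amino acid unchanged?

2

Codon 1: AUG (Met) → CUG (Leu) — missense.
Codon 2: AGA (Arg) → AUA (Ile) — missense.
Codon 3: AGU (Ser) → AAU (Asn) — missense.
Codon 4: GGG (Gly) → GGU (Gly) — synonymous.
Codon 5: CGA (Arg) → CGU (Arg) — synonymous.
Synonymous: 2 of 5.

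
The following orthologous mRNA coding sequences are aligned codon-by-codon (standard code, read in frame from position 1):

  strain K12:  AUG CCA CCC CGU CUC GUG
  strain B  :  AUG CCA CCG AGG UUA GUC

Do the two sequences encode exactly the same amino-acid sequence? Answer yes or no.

Codon 1: AUG Met / AUG Met — identical.
Codon 2: CCA Pro / CCA Pro — identical.
Codon 3: CCC Pro / CCG Pro — synonymous.
Codon 4: CGU Arg / AGG Arg — synonymous.
Codon 5: CUC Leu / UUA Leu — synonymous.
Codon 6: GUG Val / GUC Val — synonymous.
Nonsynonymous differences: 0 → same protein.

yes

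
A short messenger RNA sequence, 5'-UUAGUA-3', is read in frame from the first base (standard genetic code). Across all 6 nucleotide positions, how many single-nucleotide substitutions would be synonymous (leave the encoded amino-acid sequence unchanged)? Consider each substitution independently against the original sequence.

Codon 1 (UUA, Leu): 2 synonymous substitutions.
Codon 2 (GUA, Val): 3 synonymous substitutions.
Total: 2 + 3 = 5.

5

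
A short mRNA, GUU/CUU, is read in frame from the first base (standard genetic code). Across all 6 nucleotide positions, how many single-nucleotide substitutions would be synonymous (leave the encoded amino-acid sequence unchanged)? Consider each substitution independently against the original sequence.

Codon 1 (GUU, Val): 3 synonymous substitutions.
Codon 2 (CUU, Leu): 3 synonymous substitutions.
Total: 3 + 3 = 6.

6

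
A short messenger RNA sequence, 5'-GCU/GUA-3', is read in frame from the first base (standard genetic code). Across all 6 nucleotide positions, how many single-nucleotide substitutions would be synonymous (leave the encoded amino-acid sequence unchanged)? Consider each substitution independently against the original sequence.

6

Codon 1 (GCU, Ala): 3 synonymous substitutions.
Codon 2 (GUA, Val): 3 synonymous substitutions.
Total: 3 + 3 = 6.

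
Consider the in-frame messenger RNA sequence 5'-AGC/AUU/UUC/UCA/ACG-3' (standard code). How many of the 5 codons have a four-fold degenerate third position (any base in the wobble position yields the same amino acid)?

Codon 1 AGC (Ser): third position 2-fold.
Codon 2 AUU (Ile): third position 3-fold.
Codon 3 UUC (Phe): third position 2-fold.
Codon 4 UCA (Ser): third position 4-fold.
Codon 5 ACG (Thr): third position 4-fold.
Four-fold degenerate third positions: 2.

2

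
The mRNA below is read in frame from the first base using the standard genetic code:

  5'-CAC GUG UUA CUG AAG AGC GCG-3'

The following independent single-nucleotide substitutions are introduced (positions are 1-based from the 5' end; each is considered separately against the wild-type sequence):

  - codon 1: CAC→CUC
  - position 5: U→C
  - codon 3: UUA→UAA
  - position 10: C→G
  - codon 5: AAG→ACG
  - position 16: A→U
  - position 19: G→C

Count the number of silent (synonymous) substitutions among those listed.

0

Codon 1: CAC (His) → CUC (Leu) — missense.
Codon 2: GUG (Val) → GCG (Ala) — missense.
Codon 3: UUA (Leu) → UAA (Stop) — nonsense.
Codon 4: CUG (Leu) → GUG (Val) — missense.
Codon 5: AAG (Lys) → ACG (Thr) — missense.
Codon 6: AGC (Ser) → UGC (Cys) — missense.
Codon 7: GCG (Ala) → CCG (Pro) — missense.
Synonymous: 0 of 7.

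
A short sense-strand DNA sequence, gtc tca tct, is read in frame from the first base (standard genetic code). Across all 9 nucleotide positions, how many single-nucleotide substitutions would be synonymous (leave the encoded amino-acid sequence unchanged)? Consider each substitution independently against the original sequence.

9

Codon 1 (GTC, Val): 3 synonymous substitutions.
Codon 2 (TCA, Ser): 3 synonymous substitutions.
Codon 3 (TCT, Ser): 3 synonymous substitutions.
Total: 3 + 3 + 3 = 9.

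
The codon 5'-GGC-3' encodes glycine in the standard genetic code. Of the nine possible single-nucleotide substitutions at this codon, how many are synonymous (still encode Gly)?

Position 1: none → 0 synonymous.
Position 2: none → 0 synonymous.
Position 3: GGT, GGA, GGG → 3 synonymous.
Total: 0 + 0 + 3 = 3.

3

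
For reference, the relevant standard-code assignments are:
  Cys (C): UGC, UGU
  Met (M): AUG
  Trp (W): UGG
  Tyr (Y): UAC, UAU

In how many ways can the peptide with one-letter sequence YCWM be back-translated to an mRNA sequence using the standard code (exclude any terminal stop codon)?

Tyr: 2 codons.
Cys: 2 codons.
Trp: 1 codon.
Met: 1 codon.
2 × 2 × 1 × 1 = 4.

4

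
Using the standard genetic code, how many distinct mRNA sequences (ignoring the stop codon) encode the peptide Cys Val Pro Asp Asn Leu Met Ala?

3072

Cys: 2 codons.
Val: 4 codons.
Pro: 4 codons.
Asp: 2 codons.
Asn: 2 codons.
Leu: 6 codons.
Met: 1 codon.
Ala: 4 codons.
2 × 4 × 4 × 2 × 2 × 6 × 1 × 4 = 3072.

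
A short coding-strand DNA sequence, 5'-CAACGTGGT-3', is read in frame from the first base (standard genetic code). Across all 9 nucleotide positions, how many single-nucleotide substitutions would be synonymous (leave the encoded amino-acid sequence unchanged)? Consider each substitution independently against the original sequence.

7

Codon 1 (CAA, Gln): 1 synonymous substitution.
Codon 2 (CGT, Arg): 3 synonymous substitutions.
Codon 3 (GGT, Gly): 3 synonymous substitutions.
Total: 1 + 3 + 3 = 7.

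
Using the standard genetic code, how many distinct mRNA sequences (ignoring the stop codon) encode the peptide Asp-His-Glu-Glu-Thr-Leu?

Asp: 2 codons.
His: 2 codons.
Glu: 2 codons.
Glu: 2 codons.
Thr: 4 codons.
Leu: 6 codons.
2 × 2 × 2 × 2 × 4 × 6 = 384.

384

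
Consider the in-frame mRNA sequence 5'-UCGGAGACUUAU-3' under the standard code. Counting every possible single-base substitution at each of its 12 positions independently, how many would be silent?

Codon 1 (UCG, Ser): 3 synonymous substitutions.
Codon 2 (GAG, Glu): 1 synonymous substitution.
Codon 3 (ACU, Thr): 3 synonymous substitutions.
Codon 4 (UAU, Tyr): 1 synonymous substitution.
Total: 3 + 1 + 3 + 1 = 8.

8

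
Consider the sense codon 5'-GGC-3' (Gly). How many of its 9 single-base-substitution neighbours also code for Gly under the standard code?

Position 1: none → 0 synonymous.
Position 2: none → 0 synonymous.
Position 3: GGU, GGA, GGG → 3 synonymous.
Total: 0 + 0 + 3 = 3.

3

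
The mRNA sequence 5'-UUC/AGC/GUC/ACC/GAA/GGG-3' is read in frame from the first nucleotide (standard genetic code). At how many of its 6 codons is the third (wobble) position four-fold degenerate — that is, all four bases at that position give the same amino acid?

Codon 1 UUC (Phe): third position 2-fold.
Codon 2 AGC (Ser): third position 2-fold.
Codon 3 GUC (Val): third position 4-fold.
Codon 4 ACC (Thr): third position 4-fold.
Codon 5 GAA (Glu): third position 2-fold.
Codon 6 GGG (Gly): third position 4-fold.
Four-fold degenerate third positions: 3.

3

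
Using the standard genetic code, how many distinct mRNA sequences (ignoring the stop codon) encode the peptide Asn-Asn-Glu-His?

Asn: 2 codons.
Asn: 2 codons.
Glu: 2 codons.
His: 2 codons.
2 × 2 × 2 × 2 = 16.

16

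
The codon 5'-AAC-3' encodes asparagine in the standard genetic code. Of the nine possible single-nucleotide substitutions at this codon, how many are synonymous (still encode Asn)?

Position 1: none → 0 synonymous.
Position 2: none → 0 synonymous.
Position 3: AAT → 1 synonymous.
Total: 0 + 0 + 1 = 1.

1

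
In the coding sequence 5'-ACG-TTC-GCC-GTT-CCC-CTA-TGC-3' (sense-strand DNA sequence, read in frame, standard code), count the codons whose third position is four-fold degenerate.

5

Codon 1 ACG (Thr): third position 4-fold.
Codon 2 TTC (Phe): third position 2-fold.
Codon 3 GCC (Ala): third position 4-fold.
Codon 4 GTT (Val): third position 4-fold.
Codon 5 CCC (Pro): third position 4-fold.
Codon 6 CTA (Leu): third position 4-fold.
Codon 7 TGC (Cys): third position 2-fold.
Four-fold degenerate third positions: 5.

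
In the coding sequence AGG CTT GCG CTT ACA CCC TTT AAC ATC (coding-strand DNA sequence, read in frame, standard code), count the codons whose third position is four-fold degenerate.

Codon 1 AGG (Arg): third position 2-fold.
Codon 2 CTT (Leu): third position 4-fold.
Codon 3 GCG (Ala): third position 4-fold.
Codon 4 CTT (Leu): third position 4-fold.
Codon 5 ACA (Thr): third position 4-fold.
Codon 6 CCC (Pro): third position 4-fold.
Codon 7 TTT (Phe): third position 2-fold.
Codon 8 AAC (Asn): third position 2-fold.
Codon 9 ATC (Ile): third position 3-fold.
Four-fold degenerate third positions: 5.

5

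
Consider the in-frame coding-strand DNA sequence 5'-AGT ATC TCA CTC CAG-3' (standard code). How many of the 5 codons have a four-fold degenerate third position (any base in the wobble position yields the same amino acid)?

Codon 1 AGT (Ser): third position 2-fold.
Codon 2 ATC (Ile): third position 3-fold.
Codon 3 TCA (Ser): third position 4-fold.
Codon 4 CTC (Leu): third position 4-fold.
Codon 5 CAG (Gln): third position 2-fold.
Four-fold degenerate third positions: 2.

2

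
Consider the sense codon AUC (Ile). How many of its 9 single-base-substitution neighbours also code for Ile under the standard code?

Position 1: none → 0 synonymous.
Position 2: none → 0 synonymous.
Position 3: AUU, AUA → 2 synonymous.
Total: 0 + 0 + 2 = 2.

2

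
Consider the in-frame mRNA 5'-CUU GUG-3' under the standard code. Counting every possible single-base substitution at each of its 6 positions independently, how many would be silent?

Codon 1 (CUU, Leu): 3 synonymous substitutions.
Codon 2 (GUG, Val): 3 synonymous substitutions.
Total: 3 + 3 = 6.

6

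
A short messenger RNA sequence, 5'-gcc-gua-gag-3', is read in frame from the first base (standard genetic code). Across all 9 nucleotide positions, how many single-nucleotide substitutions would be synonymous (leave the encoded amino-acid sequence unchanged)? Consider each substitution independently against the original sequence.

7

Codon 1 (GCC, Ala): 3 synonymous substitutions.
Codon 2 (GUA, Val): 3 synonymous substitutions.
Codon 3 (GAG, Glu): 1 synonymous substitution.
Total: 3 + 3 + 1 = 7.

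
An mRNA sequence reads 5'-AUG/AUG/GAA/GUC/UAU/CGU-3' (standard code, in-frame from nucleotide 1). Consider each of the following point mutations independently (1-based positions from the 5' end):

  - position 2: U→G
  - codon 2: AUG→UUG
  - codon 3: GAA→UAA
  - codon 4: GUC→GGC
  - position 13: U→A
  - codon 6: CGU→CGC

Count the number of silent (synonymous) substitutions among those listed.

1

Codon 1: AUG (Met) → AGG (Arg) — missense.
Codon 2: AUG (Met) → UUG (Leu) — missense.
Codon 3: GAA (Glu) → UAA (Stop) — nonsense.
Codon 4: GUC (Val) → GGC (Gly) — missense.
Codon 5: UAU (Tyr) → AAU (Asn) — missense.
Codon 6: CGU (Arg) → CGC (Arg) — synonymous.
Synonymous: 1 of 6.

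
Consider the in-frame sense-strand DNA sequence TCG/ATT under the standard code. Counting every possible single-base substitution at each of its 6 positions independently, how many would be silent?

5

Codon 1 (TCG, Ser): 3 synonymous substitutions.
Codon 2 (ATT, Ile): 2 synonymous substitutions.
Total: 3 + 2 = 5.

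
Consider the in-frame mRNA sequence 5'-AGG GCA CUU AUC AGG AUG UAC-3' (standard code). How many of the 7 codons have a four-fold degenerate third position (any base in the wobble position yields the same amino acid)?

2

Codon 1 AGG (Arg): third position 2-fold.
Codon 2 GCA (Ala): third position 4-fold.
Codon 3 CUU (Leu): third position 4-fold.
Codon 4 AUC (Ile): third position 3-fold.
Codon 5 AGG (Arg): third position 2-fold.
Codon 6 AUG (Met): third position 1-fold.
Codon 7 UAC (Tyr): third position 2-fold.
Four-fold degenerate third positions: 2.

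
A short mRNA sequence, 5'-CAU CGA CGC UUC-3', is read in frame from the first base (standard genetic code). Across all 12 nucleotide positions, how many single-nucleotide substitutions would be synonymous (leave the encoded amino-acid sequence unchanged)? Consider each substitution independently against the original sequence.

Codon 1 (CAU, His): 1 synonymous substitution.
Codon 2 (CGA, Arg): 4 synonymous substitutions.
Codon 3 (CGC, Arg): 3 synonymous substitutions.
Codon 4 (UUC, Phe): 1 synonymous substitution.
Total: 1 + 4 + 3 + 1 = 9.

9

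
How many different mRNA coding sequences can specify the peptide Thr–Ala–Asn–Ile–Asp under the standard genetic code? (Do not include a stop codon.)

192

Thr: 4 codons.
Ala: 4 codons.
Asn: 2 codons.
Ile: 3 codons.
Asp: 2 codons.
4 × 4 × 2 × 3 × 2 = 192.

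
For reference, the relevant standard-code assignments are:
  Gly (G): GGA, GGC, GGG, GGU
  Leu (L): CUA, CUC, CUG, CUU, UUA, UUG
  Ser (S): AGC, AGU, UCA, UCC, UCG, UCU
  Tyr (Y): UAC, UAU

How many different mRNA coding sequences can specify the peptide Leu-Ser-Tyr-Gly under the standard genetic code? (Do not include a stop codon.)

288

Leu: 6 codons.
Ser: 6 codons.
Tyr: 2 codons.
Gly: 4 codons.
6 × 6 × 2 × 4 = 288.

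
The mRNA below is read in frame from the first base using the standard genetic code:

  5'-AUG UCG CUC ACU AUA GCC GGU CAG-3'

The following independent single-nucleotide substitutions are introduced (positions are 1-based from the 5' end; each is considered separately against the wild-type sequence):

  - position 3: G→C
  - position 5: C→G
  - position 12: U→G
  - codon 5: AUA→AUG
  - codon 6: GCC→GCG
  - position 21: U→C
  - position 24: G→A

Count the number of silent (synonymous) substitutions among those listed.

Codon 1: AUG (Met) → AUC (Ile) — missense.
Codon 2: UCG (Ser) → UGG (Trp) — missense.
Codon 4: ACU (Thr) → ACG (Thr) — synonymous.
Codon 5: AUA (Ile) → AUG (Met) — missense.
Codon 6: GCC (Ala) → GCG (Ala) — synonymous.
Codon 7: GGU (Gly) → GGC (Gly) — synonymous.
Codon 8: CAG (Gln) → CAA (Gln) — synonymous.
Synonymous: 4 of 7.

4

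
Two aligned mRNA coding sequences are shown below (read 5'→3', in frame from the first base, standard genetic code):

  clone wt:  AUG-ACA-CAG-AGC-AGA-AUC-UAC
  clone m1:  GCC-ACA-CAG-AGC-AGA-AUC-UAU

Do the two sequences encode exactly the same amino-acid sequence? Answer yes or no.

no

Codon 1: AUG Met / GCC Ala — nonsynonymous.
Codon 2: ACA Thr / ACA Thr — identical.
Codon 3: CAG Gln / CAG Gln — identical.
Codon 4: AGC Ser / AGC Ser — identical.
Codon 5: AGA Arg / AGA Arg — identical.
Codon 6: AUC Ile / AUC Ile — identical.
Codon 7: UAC Tyr / UAU Tyr — synonymous.
Nonsynonymous differences: 1 → different protein.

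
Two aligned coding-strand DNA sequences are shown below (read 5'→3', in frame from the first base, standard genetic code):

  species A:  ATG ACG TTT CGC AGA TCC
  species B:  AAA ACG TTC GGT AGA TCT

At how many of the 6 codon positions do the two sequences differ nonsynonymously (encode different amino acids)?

Codon 1: ATG Met / AAA Lys — nonsynonymous.
Codon 2: ACG Thr / ACG Thr — identical.
Codon 3: TTT Phe / TTC Phe — synonymous.
Codon 4: CGC Arg / GGT Gly — nonsynonymous.
Codon 5: AGA Arg / AGA Arg — identical.
Codon 6: TCC Ser / TCT Ser — synonymous.
Nonsynonymous differences: 2.

2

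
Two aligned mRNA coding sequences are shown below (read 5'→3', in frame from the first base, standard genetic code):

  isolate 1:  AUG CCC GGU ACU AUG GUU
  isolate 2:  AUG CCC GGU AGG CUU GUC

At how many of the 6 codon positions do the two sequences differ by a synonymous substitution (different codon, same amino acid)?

1

Codon 1: AUG Met / AUG Met — identical.
Codon 2: CCC Pro / CCC Pro — identical.
Codon 3: GGU Gly / GGU Gly — identical.
Codon 4: ACU Thr / AGG Arg — nonsynonymous.
Codon 5: AUG Met / CUU Leu — nonsynonymous.
Codon 6: GUU Val / GUC Val — synonymous.
Synonymous differences: 1.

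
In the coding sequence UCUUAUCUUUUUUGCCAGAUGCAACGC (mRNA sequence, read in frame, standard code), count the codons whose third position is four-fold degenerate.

3

Codon 1 UCU (Ser): third position 4-fold.
Codon 2 UAU (Tyr): third position 2-fold.
Codon 3 CUU (Leu): third position 4-fold.
Codon 4 UUU (Phe): third position 2-fold.
Codon 5 UGC (Cys): third position 2-fold.
Codon 6 CAG (Gln): third position 2-fold.
Codon 7 AUG (Met): third position 1-fold.
Codon 8 CAA (Gln): third position 2-fold.
Codon 9 CGC (Arg): third position 4-fold.
Four-fold degenerate third positions: 3.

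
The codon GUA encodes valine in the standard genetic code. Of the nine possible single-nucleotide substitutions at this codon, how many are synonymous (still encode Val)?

Position 1: none → 0 synonymous.
Position 2: none → 0 synonymous.
Position 3: GUU, GUC, GUG → 3 synonymous.
Total: 0 + 0 + 3 = 3.

3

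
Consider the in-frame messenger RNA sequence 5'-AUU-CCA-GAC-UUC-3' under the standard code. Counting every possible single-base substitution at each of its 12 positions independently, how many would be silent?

7

Codon 1 (AUU, Ile): 2 synonymous substitutions.
Codon 2 (CCA, Pro): 3 synonymous substitutions.
Codon 3 (GAC, Asp): 1 synonymous substitution.
Codon 4 (UUC, Phe): 1 synonymous substitution.
Total: 2 + 3 + 1 + 1 = 7.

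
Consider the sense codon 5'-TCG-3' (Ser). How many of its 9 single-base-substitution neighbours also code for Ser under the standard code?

Position 1: none → 0 synonymous.
Position 2: none → 0 synonymous.
Position 3: TCT, TCC, TCA → 3 synonymous.
Total: 0 + 0 + 3 = 3.

3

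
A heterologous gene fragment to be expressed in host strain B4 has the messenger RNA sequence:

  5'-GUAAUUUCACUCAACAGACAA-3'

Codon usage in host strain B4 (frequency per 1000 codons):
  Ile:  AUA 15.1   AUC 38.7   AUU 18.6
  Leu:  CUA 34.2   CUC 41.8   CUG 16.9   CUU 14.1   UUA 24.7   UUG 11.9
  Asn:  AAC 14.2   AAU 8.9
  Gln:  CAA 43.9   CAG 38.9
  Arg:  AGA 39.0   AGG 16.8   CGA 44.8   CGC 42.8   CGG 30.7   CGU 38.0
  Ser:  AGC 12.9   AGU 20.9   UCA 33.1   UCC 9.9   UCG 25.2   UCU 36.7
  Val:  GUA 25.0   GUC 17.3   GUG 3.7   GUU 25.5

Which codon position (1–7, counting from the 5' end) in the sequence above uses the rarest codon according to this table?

Codon 1 GUA (Val): 25.0 per 1000.
Codon 2 AUU (Ile): 18.6 per 1000.
Codon 3 UCA (Ser): 33.1 per 1000.
Codon 4 CUC (Leu): 41.8 per 1000.
Codon 5 AAC (Asn): 14.2 per 1000.
Codon 6 AGA (Arg): 39.0 per 1000.
Codon 7 CAA (Gln): 43.9 per 1000.
Lowest frequency is 14.2 at codon 5.

5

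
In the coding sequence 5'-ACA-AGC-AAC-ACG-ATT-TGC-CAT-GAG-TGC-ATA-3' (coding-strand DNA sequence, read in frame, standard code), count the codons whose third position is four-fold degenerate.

2

Codon 1 ACA (Thr): third position 4-fold.
Codon 2 AGC (Ser): third position 2-fold.
Codon 3 AAC (Asn): third position 2-fold.
Codon 4 ACG (Thr): third position 4-fold.
Codon 5 ATT (Ile): third position 3-fold.
Codon 6 TGC (Cys): third position 2-fold.
Codon 7 CAT (His): third position 2-fold.
Codon 8 GAG (Glu): third position 2-fold.
Codon 9 TGC (Cys): third position 2-fold.
Codon 10 ATA (Ile): third position 3-fold.
Four-fold degenerate third positions: 2.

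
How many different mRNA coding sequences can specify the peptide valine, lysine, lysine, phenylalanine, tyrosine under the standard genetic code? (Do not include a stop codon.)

64

Val: 4 codons.
Lys: 2 codons.
Lys: 2 codons.
Phe: 2 codons.
Tyr: 2 codons.
4 × 2 × 2 × 2 × 2 = 64.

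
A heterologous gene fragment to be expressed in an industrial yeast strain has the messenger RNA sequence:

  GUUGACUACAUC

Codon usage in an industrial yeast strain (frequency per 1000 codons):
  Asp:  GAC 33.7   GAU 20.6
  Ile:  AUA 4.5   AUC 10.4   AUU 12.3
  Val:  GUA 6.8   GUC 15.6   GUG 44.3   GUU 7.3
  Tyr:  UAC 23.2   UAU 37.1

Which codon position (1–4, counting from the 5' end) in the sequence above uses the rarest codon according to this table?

1

Codon 1 GUU (Val): 7.3 per 1000.
Codon 2 GAC (Asp): 33.7 per 1000.
Codon 3 UAC (Tyr): 23.2 per 1000.
Codon 4 AUC (Ile): 10.4 per 1000.
Lowest frequency is 7.3 at codon 1.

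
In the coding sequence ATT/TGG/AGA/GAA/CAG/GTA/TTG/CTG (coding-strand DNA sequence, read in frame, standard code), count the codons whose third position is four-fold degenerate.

2

Codon 1 ATT (Ile): third position 3-fold.
Codon 2 TGG (Trp): third position 1-fold.
Codon 3 AGA (Arg): third position 2-fold.
Codon 4 GAA (Glu): third position 2-fold.
Codon 5 CAG (Gln): third position 2-fold.
Codon 6 GTA (Val): third position 4-fold.
Codon 7 TTG (Leu): third position 2-fold.
Codon 8 CTG (Leu): third position 4-fold.
Four-fold degenerate third positions: 2.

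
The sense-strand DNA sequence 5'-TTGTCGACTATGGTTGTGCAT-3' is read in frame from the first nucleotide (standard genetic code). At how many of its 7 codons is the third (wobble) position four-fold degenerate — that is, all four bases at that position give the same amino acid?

4

Codon 1 TTG (Leu): third position 2-fold.
Codon 2 TCG (Ser): third position 4-fold.
Codon 3 ACT (Thr): third position 4-fold.
Codon 4 ATG (Met): third position 1-fold.
Codon 5 GTT (Val): third position 4-fold.
Codon 6 GTG (Val): third position 4-fold.
Codon 7 CAT (His): third position 2-fold.
Four-fold degenerate third positions: 4.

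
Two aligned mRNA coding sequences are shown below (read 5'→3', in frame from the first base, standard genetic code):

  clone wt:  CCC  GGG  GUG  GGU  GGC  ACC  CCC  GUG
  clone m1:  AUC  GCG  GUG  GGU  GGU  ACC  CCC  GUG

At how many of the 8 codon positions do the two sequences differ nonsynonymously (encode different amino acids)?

Codon 1: CCC Pro / AUC Ile — nonsynonymous.
Codon 2: GGG Gly / GCG Ala — nonsynonymous.
Codon 3: GUG Val / GUG Val — identical.
Codon 4: GGU Gly / GGU Gly — identical.
Codon 5: GGC Gly / GGU Gly — synonymous.
Codon 6: ACC Thr / ACC Thr — identical.
Codon 7: CCC Pro / CCC Pro — identical.
Codon 8: GUG Val / GUG Val — identical.
Nonsynonymous differences: 2.

2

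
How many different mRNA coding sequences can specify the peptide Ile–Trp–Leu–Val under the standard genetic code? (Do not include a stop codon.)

72

Ile: 3 codons.
Trp: 1 codon.
Leu: 6 codons.
Val: 4 codons.
3 × 1 × 6 × 4 = 72.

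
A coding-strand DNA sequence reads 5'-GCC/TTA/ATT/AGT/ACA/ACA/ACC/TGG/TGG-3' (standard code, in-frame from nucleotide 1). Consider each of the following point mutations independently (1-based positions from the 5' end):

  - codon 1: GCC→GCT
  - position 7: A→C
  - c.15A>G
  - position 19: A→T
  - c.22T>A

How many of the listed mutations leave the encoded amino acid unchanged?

Codon 1: GCC (Ala) → GCT (Ala) — synonymous.
Codon 3: ATT (Ile) → CTT (Leu) — missense.
Codon 5: ACA (Thr) → ACG (Thr) — synonymous.
Codon 7: ACC (Thr) → TCC (Ser) — missense.
Codon 8: TGG (Trp) → AGG (Arg) — missense.
Synonymous: 2 of 5.

2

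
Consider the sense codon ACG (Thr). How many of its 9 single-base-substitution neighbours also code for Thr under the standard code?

Position 1: none → 0 synonymous.
Position 2: none → 0 synonymous.
Position 3: ACU, ACC, ACA → 3 synonymous.
Total: 0 + 0 + 3 = 3.

3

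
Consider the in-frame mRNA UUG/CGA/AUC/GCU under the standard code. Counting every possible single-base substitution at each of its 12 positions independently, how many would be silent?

11

Codon 1 (UUG, Leu): 2 synonymous substitutions.
Codon 2 (CGA, Arg): 4 synonymous substitutions.
Codon 3 (AUC, Ile): 2 synonymous substitutions.
Codon 4 (GCU, Ala): 3 synonymous substitutions.
Total: 2 + 4 + 2 + 3 = 11.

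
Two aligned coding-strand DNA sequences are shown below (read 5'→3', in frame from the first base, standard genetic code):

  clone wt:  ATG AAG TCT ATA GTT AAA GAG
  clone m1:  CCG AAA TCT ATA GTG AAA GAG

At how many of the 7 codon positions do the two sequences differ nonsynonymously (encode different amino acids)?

1

Codon 1: ATG Met / CCG Pro — nonsynonymous.
Codon 2: AAG Lys / AAA Lys — synonymous.
Codon 3: TCT Ser / TCT Ser — identical.
Codon 4: ATA Ile / ATA Ile — identical.
Codon 5: GTT Val / GTG Val — synonymous.
Codon 6: AAA Lys / AAA Lys — identical.
Codon 7: GAG Glu / GAG Glu — identical.
Nonsynonymous differences: 1.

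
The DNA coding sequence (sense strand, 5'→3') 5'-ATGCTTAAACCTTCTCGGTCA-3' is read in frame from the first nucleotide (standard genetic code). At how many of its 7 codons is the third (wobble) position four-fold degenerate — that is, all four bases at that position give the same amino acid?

5

Codon 1 ATG (Met): third position 1-fold.
Codon 2 CTT (Leu): third position 4-fold.
Codon 3 AAA (Lys): third position 2-fold.
Codon 4 CCT (Pro): third position 4-fold.
Codon 5 TCT (Ser): third position 4-fold.
Codon 6 CGG (Arg): third position 4-fold.
Codon 7 TCA (Ser): third position 4-fold.
Four-fold degenerate third positions: 5.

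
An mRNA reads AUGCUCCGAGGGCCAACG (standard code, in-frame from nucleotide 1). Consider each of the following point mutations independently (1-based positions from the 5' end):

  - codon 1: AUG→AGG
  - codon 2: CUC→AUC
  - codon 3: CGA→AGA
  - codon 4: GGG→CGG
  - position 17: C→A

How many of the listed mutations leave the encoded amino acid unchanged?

Codon 1: AUG (Met) → AGG (Arg) — missense.
Codon 2: CUC (Leu) → AUC (Ile) — missense.
Codon 3: CGA (Arg) → AGA (Arg) — synonymous.
Codon 4: GGG (Gly) → CGG (Arg) — missense.
Codon 6: ACG (Thr) → AAG (Lys) — missense.
Synonymous: 1 of 5.

1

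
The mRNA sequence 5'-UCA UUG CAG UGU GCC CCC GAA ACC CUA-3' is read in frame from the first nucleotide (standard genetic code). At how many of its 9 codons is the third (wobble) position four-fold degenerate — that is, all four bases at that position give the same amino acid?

Codon 1 UCA (Ser): third position 4-fold.
Codon 2 UUG (Leu): third position 2-fold.
Codon 3 CAG (Gln): third position 2-fold.
Codon 4 UGU (Cys): third position 2-fold.
Codon 5 GCC (Ala): third position 4-fold.
Codon 6 CCC (Pro): third position 4-fold.
Codon 7 GAA (Glu): third position 2-fold.
Codon 8 ACC (Thr): third position 4-fold.
Codon 9 CUA (Leu): third position 4-fold.
Four-fold degenerate third positions: 5.

5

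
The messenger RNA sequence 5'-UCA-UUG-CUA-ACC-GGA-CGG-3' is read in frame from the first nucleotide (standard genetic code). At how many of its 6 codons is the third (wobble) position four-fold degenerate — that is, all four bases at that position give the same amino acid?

Codon 1 UCA (Ser): third position 4-fold.
Codon 2 UUG (Leu): third position 2-fold.
Codon 3 CUA (Leu): third position 4-fold.
Codon 4 ACC (Thr): third position 4-fold.
Codon 5 GGA (Gly): third position 4-fold.
Codon 6 CGG (Arg): third position 4-fold.
Four-fold degenerate third positions: 5.

5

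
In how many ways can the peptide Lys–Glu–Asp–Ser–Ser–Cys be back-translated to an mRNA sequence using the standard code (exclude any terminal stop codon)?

576

Lys: 2 codons.
Glu: 2 codons.
Asp: 2 codons.
Ser: 6 codons.
Ser: 6 codons.
Cys: 2 codons.
2 × 2 × 2 × 6 × 6 × 2 = 576.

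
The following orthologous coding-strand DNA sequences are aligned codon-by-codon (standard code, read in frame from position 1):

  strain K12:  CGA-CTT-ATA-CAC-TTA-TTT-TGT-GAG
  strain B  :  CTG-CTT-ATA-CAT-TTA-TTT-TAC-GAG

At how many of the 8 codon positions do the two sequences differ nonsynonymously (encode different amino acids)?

2

Codon 1: CGA Arg / CTG Leu — nonsynonymous.
Codon 2: CTT Leu / CTT Leu — identical.
Codon 3: ATA Ile / ATA Ile — identical.
Codon 4: CAC His / CAT His — synonymous.
Codon 5: TTA Leu / TTA Leu — identical.
Codon 6: TTT Phe / TTT Phe — identical.
Codon 7: TGT Cys / TAC Tyr — nonsynonymous.
Codon 8: GAG Glu / GAG Glu — identical.
Nonsynonymous differences: 2.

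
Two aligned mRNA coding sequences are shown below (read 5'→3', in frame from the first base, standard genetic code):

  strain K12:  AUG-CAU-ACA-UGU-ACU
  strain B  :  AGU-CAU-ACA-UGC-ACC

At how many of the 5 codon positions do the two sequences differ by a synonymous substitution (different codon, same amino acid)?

Codon 1: AUG Met / AGU Ser — nonsynonymous.
Codon 2: CAU His / CAU His — identical.
Codon 3: ACA Thr / ACA Thr — identical.
Codon 4: UGU Cys / UGC Cys — synonymous.
Codon 5: ACU Thr / ACC Thr — synonymous.
Synonymous differences: 2.

2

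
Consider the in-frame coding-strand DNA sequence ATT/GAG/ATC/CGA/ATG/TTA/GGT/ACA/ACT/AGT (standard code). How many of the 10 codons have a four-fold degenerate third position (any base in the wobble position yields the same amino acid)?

4

Codon 1 ATT (Ile): third position 3-fold.
Codon 2 GAG (Glu): third position 2-fold.
Codon 3 ATC (Ile): third position 3-fold.
Codon 4 CGA (Arg): third position 4-fold.
Codon 5 ATG (Met): third position 1-fold.
Codon 6 TTA (Leu): third position 2-fold.
Codon 7 GGT (Gly): third position 4-fold.
Codon 8 ACA (Thr): third position 4-fold.
Codon 9 ACT (Thr): third position 4-fold.
Codon 10 AGT (Ser): third position 2-fold.
Four-fold degenerate third positions: 4.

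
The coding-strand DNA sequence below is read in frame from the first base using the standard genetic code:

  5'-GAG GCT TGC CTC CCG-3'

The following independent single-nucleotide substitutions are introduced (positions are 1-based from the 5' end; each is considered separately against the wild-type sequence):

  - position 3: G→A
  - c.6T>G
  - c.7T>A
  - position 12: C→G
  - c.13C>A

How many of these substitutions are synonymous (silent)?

3

Codon 1: GAG (Glu) → GAA (Glu) — synonymous.
Codon 2: GCT (Ala) → GCG (Ala) — synonymous.
Codon 3: TGC (Cys) → AGC (Ser) — missense.
Codon 4: CTC (Leu) → CTG (Leu) — synonymous.
Codon 5: CCG (Pro) → ACG (Thr) — missense.
Synonymous: 3 of 5.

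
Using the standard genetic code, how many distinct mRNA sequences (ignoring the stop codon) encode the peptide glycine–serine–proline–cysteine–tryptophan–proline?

Gly: 4 codons.
Ser: 6 codons.
Pro: 4 codons.
Cys: 2 codons.
Trp: 1 codon.
Pro: 4 codons.
4 × 6 × 4 × 2 × 1 × 4 = 768.

768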